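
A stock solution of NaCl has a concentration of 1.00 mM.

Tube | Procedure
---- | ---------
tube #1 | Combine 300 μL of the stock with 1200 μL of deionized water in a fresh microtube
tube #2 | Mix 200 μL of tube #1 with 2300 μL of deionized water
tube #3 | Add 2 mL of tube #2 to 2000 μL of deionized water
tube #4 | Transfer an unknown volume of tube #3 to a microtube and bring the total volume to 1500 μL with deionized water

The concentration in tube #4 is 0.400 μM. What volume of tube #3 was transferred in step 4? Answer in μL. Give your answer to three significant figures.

75.0 μL

Step 1: 300 μL + 1200 μL = 1500 μL total → factor 1500/300 = 5
Step 2: 200 μL + 2300 μL = 2500 μL total → factor 2500/200 = 12.5
Step 3: 2 mL + 2000 μL = 4 mL total → factor 4/2 = 2
Step 4: v brought to 1500 μL → factor = 1500 μL/v
Product of known-step factors = 125
Overall factor = 1.00 mM / (0.400 μM) = 2500
Step-4 factor = 2500 / 125 = 20
v = 1500 μL / 20 = 75.0 μL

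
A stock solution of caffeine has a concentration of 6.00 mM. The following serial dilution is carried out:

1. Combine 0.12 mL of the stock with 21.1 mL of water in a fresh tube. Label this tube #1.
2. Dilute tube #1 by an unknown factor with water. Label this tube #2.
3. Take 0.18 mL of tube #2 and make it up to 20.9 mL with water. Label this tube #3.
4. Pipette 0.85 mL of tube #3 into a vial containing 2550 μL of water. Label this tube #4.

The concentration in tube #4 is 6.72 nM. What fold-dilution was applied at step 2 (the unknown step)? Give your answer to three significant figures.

Step 1: 0.12 mL + 21.1 mL = 21.22 mL total → factor 21.22/0.12 = 176.83
Step 2: unknown factor x
Step 3: 0.18 mL brought to 20.9 mL → factor 20.9/0.18 = 116.11
Step 4: 0.85 mL + 2550 μL = 3.4 mL total → factor 3.4/0.85 = 4
Product of known-step factors = 82129
Overall factor = 6.00 mM / (6.72 nM) = 8.9286 × 10^5
x = 8.9286 × 10^5 / 82129 = 10.9

10.9-fold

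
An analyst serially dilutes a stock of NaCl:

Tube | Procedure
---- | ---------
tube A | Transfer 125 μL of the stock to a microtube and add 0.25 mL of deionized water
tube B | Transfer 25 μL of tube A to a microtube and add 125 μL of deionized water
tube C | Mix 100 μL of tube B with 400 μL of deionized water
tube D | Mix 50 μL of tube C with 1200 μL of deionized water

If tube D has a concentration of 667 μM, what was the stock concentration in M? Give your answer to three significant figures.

1.50 M

Step 1: 125 μL + 0.25 mL = 375 μL total → factor 375/125 = 3
Step 2: 25 μL + 125 μL = 150 μL total → factor 150/25 = 6
Step 3: 100 μL + 400 μL = 500 μL total → factor 500/100 = 5
Step 4: 50 μL + 1200 μL = 1250 μL total → factor 1250/50 = 25
Overall dilution factor = 3 × 6 × 5 × 25 = 2250
Stock = 667 μM × 2250 = 1.501 × 10^6 μM = 1.50 M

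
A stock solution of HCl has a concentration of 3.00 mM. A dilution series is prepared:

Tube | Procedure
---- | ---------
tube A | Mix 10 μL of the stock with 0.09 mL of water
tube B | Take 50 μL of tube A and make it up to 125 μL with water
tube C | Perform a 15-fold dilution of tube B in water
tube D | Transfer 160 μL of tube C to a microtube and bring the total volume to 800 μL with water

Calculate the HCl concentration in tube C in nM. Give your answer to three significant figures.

8.00 × 10^3 nM

Step 1: 10 μL + 0.09 mL = 100 μL total → factor 100/10 = 10
Step 2: 50 μL brought to 125 μL → factor 125/50 = 2.5
Step 3: 15-fold → factor 15
Dilution factor through tube C = 10 × 2.5 × 15 = 375
[tube C] = 3.00 mM / 375 = 0.008000 mM = 8.00 × 10^3 nM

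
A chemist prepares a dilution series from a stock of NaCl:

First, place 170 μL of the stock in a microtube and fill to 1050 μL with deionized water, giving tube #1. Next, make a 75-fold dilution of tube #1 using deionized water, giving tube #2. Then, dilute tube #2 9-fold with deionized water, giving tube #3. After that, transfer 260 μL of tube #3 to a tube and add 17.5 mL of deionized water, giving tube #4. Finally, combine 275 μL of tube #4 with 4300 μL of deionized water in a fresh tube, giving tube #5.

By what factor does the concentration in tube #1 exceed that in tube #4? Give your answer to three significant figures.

Step 1: 170 μL brought to 1050 μL → factor 1050/170 = 6.1765
Step 2: 75-fold → factor 75
Step 3: 9-fold → factor 9
Step 4: 260 μL + 17.5 mL = 17760 μL total → factor 17760/260 = 68.308
Dilution factor to tube #1 = 6.1765; to tube #4 = 2.8478 × 10^5
[tube #1]/[tube #4] = (factor to tube #4)/(factor to tube #1) = 2.8478 × 10^5/6.1765 = 4.61 × 10^4

4.61 × 10^4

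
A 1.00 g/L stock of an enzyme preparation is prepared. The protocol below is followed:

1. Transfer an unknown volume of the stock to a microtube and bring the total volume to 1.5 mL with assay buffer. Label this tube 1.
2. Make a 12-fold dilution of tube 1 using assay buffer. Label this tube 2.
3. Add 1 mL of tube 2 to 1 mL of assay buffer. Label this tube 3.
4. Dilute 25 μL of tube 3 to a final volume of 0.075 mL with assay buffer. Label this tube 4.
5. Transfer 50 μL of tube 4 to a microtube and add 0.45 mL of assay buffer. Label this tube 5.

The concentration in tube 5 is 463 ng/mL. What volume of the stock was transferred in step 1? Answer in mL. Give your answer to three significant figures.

0.500 mL

Step 1: v brought to 1.5 mL → factor = 1.5 mL/v
Step 2: 12-fold → factor 12
Step 3: 1 mL + 1 mL = 2 mL total → factor 2/1 = 2
Step 4: 25 μL brought to 0.075 mL → factor 75/25 = 3
Step 5: 50 μL + 0.45 mL = 500 μL total → factor 500/50 = 10
Product of known-step factors = 720
Overall factor = 1.00 g/L / (463 ng/mL) = 2159.8
Step-1 factor = 2159.8 / 720 = 2.9998
v = 1.5 mL / 2.9998 = 0.500 mL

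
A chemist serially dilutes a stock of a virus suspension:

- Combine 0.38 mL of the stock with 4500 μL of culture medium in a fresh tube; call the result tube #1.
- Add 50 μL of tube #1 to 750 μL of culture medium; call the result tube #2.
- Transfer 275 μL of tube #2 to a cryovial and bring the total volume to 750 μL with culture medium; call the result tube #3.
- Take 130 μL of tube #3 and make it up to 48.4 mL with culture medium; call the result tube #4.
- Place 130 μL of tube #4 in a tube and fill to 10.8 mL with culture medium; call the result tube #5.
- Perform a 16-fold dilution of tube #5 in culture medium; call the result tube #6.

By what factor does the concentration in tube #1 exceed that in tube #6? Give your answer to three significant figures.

2.16 × 10^7

Step 1: 0.38 mL + 4500 μL = 4.88 mL total → factor 4.88/0.38 = 12.842
Step 2: 50 μL + 750 μL = 800 μL total → factor 800/50 = 16
Step 3: 275 μL brought to 750 μL → factor 750/275 = 2.7273
Step 4: 130 μL brought to 48.4 mL → factor 48400/130 = 372.31
Step 5: 130 μL brought to 10.8 mL → factor 10800/130 = 83.077
Step 6: 16-fold → factor 16
Dilution factor to tube #1 = 12.842; to tube #6 = 2.7732 × 10^8
[tube #1]/[tube #6] = (factor to tube #6)/(factor to tube #1) = 2.7732 × 10^8/12.842 = 2.16 × 10^7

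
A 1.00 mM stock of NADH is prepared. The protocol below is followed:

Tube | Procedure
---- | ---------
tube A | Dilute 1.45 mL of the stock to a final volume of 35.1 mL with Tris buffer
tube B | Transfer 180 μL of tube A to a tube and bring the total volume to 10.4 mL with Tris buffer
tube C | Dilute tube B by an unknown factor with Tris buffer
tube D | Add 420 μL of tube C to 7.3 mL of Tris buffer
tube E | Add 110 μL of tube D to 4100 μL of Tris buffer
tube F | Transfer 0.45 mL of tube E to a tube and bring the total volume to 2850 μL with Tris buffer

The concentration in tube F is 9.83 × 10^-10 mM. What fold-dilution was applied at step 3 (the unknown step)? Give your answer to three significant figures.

Step 1: 1.45 mL brought to 35.1 mL → factor 35.1/1.45 = 24.207
Step 2: 180 μL brought to 10.4 mL → factor 10400/180 = 57.778
Step 3: unknown factor x
Step 4: 420 μL + 7.3 mL = 7720 μL total → factor 7720/420 = 18.381
Step 5: 110 μL + 4100 μL = 4210 μL total → factor 4210/110 = 38.273
Step 6: 0.45 mL brought to 2850 μL → factor 2.85/0.45 = 6.3333
Product of known-step factors = 6.2315 × 10^6
Overall factor = 1.00 mM / (9.83 × 10^-10 mM) = 1.0173 × 10^9
x = 1.0173 × 10^9 / 6.2315 × 10^6 = 163

163-fold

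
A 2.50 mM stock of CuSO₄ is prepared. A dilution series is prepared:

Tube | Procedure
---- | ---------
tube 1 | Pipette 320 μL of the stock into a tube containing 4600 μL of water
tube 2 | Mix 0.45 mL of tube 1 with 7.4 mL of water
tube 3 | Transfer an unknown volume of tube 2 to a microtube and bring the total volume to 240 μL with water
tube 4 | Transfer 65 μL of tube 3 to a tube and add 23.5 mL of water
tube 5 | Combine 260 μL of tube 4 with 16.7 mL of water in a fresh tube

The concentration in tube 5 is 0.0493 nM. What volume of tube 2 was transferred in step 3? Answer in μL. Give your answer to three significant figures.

30.0 μL

Step 1: 320 μL + 4600 μL = 4920 μL total → factor 4920/320 = 15.375
Step 2: 0.45 mL + 7.4 mL = 7.85 mL total → factor 7.85/0.45 = 17.444
Step 3: v brought to 240 μL → factor = 240 μL/v
Step 4: 65 μL + 23.5 mL = 23565 μL total → factor 23565/65 = 362.54
Step 5: 260 μL + 16.7 mL = 16960 μL total → factor 16960/260 = 65.231
Product of known-step factors = 6.3428 × 10^6
Overall factor = 2.50 mM / (0.0493 nM) = 5.071 × 10^7
Step-3 factor = 5.071 × 10^7 / 6.3428 × 10^6 = 7.9949
v = 240 μL / 7.9949 = 30.0 μL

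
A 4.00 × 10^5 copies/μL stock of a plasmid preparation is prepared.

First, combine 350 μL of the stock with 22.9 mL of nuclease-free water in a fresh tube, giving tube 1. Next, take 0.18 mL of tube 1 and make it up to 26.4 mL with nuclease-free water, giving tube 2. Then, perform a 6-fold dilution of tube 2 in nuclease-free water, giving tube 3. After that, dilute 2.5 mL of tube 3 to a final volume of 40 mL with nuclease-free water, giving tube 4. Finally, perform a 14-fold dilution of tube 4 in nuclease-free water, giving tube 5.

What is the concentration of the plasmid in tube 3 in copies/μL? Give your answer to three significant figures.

6.84 copies/μL

Step 1: 350 μL + 22.9 mL = 23250 μL total → factor 23250/350 = 66.429
Step 2: 0.18 mL brought to 26.4 mL → factor 26.4/0.18 = 146.67
Step 3: 6-fold → factor 6
Dilution factor through tube 3 = 66.429 × 146.67 × 6 = 58457
[tube 3] = 4.00 × 10^5 copies/μL / 58457 = 6.84 copies/μL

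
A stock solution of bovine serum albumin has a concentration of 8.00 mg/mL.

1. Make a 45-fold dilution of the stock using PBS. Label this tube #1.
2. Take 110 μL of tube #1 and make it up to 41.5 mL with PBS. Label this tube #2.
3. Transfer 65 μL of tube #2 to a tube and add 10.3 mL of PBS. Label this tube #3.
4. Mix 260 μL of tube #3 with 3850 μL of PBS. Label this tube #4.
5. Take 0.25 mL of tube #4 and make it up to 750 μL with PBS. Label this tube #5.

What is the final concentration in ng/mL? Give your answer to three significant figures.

0.0623 ng/mL

Step 1: 45-fold → factor 45
Step 2: 110 μL brought to 41.5 mL → factor 41500/110 = 377.27
Step 3: 65 μL + 10.3 mL = 10365 μL total → factor 10365/65 = 159.46
Step 4: 260 μL + 3850 μL = 4110 μL total → factor 4110/260 = 15.808
Step 5: 0.25 mL brought to 750 μL → factor 0.75/0.25 = 3
Overall dilution factor = 45 × 377.27 × 159.46 × 15.808 × 3 = 1.2838 × 10^8
Final = 8.00 mg/mL / 1.2838 × 10^8 = 6.231 × 10^-8 mg/mL = 0.0623 ng/mL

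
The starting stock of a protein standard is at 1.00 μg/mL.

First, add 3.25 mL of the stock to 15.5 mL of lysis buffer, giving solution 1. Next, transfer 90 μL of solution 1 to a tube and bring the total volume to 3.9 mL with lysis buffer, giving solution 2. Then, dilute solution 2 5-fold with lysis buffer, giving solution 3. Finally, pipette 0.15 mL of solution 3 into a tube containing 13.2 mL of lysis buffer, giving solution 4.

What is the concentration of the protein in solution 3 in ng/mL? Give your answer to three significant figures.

Step 1: 3.25 mL + 15.5 mL = 18.75 mL total → factor 18.75/3.25 = 5.7692
Step 2: 90 μL brought to 3.9 mL → factor 3900/90 = 43.333
Step 3: 5-fold → factor 5
Dilution factor through solution 3 = 5.7692 × 43.333 × 5 = 1250
[solution 3] = 1.00 μg/mL / 1250 = 0.0008000 μg/mL = 0.800 ng/mL

0.800 ng/mL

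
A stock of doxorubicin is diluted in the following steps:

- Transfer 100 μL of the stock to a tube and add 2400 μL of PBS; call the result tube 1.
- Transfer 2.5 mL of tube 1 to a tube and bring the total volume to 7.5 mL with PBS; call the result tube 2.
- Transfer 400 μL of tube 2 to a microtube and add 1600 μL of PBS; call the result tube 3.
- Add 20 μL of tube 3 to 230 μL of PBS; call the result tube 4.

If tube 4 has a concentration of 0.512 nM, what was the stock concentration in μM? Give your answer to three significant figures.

Step 1: 100 μL + 2400 μL = 2500 μL total → factor 2500/100 = 25
Step 2: 2.5 mL brought to 7.5 mL → factor 7.5/2.5 = 3
Step 3: 400 μL + 1600 μL = 2000 μL total → factor 2000/400 = 5
Step 4: 20 μL + 230 μL = 250 μL total → factor 250/20 = 12.5
Overall dilution factor = 25 × 3 × 5 × 12.5 = 4687.5
Stock = 0.512 nM × 4687.5 = 2400 nM = 2.40 μM

2.40 μM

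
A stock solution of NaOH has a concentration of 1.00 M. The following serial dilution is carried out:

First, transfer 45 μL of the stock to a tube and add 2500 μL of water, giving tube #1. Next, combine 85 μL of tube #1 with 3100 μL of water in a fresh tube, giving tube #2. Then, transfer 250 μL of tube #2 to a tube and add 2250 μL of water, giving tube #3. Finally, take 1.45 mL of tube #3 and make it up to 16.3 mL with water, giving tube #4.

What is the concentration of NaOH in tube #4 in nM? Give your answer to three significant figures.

4.20 × 10^3 nM

Step 1: 45 μL + 2500 μL = 2545 μL total → factor 2545/45 = 56.556
Step 2: 85 μL + 3100 μL = 3185 μL total → factor 3185/85 = 37.471
Step 3: 250 μL + 2250 μL = 2500 μL total → factor 2500/250 = 10
Step 4: 1.45 mL brought to 16.3 mL → factor 16.3/1.45 = 11.241
Overall dilution factor = 56.556 × 37.471 × 10 × 11.241 = 2.3822 × 10^5
Final = 1.00 M / 2.3822 × 10^5 = 4.198 × 10^-6 M = 4.20 × 10^3 nM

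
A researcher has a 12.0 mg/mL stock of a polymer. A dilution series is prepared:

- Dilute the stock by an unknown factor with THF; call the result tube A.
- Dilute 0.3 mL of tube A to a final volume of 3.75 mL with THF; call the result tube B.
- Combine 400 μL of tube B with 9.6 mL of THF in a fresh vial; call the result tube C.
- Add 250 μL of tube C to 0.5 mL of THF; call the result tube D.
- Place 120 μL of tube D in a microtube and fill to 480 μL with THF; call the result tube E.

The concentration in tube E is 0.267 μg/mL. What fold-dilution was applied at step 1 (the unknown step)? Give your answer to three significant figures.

Step 1: unknown factor x
Step 2: 0.3 mL brought to 3.75 mL → factor 3.75/0.3 = 12.5
Step 3: 400 μL + 9.6 mL = 10000 μL total → factor 10000/400 = 25
Step 4: 250 μL + 0.5 mL = 750 μL total → factor 750/250 = 3
Step 5: 120 μL brought to 480 μL → factor 480/120 = 4
Product of known-step factors = 3750
Overall factor = 12.0 mg/mL / (0.267 μg/mL) = 44944
x = 44944 / 3750 = 12.0

12.0-fold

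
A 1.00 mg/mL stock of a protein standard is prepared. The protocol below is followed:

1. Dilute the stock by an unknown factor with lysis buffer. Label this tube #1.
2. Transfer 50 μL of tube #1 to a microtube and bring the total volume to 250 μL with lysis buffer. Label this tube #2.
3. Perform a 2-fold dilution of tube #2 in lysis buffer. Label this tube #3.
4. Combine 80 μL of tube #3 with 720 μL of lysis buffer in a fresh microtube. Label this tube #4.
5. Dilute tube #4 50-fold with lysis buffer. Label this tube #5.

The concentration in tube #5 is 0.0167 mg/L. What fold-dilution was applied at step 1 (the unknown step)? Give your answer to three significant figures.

12.0-fold

Step 1: unknown factor x
Step 2: 50 μL brought to 250 μL → factor 250/50 = 5
Step 3: 2-fold → factor 2
Step 4: 80 μL + 720 μL = 800 μL total → factor 800/80 = 10
Step 5: 50-fold → factor 50
Product of known-step factors = 5000
Overall factor = 1.00 mg/mL / (0.0167 mg/L) = 59880
x = 59880 / 5000 = 12.0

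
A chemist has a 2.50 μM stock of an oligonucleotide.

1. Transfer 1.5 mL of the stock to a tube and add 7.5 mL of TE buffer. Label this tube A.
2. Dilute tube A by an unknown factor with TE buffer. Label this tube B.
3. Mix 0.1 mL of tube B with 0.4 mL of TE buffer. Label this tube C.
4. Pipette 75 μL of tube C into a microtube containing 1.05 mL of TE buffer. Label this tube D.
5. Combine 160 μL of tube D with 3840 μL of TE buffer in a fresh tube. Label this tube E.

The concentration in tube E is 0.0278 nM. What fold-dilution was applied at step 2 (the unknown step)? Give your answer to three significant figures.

7.99-fold

Step 1: 1.5 mL + 7.5 mL = 9 mL total → factor 9/1.5 = 6
Step 2: unknown factor x
Step 3: 0.1 mL + 0.4 mL = 0.5 mL total → factor 0.5/0.1 = 5
Step 4: 75 μL + 1.05 mL = 1125 μL total → factor 1125/75 = 15
Step 5: 160 μL + 3840 μL = 4000 μL total → factor 4000/160 = 25
Product of known-step factors = 11250
Overall factor = 2.50 μM / (0.0278 nM) = 89928
x = 89928 / 11250 = 7.99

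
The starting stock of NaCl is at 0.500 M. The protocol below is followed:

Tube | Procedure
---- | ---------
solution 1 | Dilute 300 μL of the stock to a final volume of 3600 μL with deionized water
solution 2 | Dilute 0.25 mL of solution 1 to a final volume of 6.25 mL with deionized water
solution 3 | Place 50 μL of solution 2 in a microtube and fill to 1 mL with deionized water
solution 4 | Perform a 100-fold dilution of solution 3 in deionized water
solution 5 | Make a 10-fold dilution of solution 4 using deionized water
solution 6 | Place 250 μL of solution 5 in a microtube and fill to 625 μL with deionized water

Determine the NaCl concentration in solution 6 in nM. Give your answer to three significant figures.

Step 1: 300 μL brought to 3600 μL → factor 3600/300 = 12
Step 2: 0.25 mL brought to 6.25 mL → factor 6.25/0.25 = 25
Step 3: 50 μL brought to 1 mL → factor 1000/50 = 20
Step 4: 100-fold → factor 100
Step 5: 10-fold → factor 10
Step 6: 250 μL brought to 625 μL → factor 625/250 = 2.5
Overall dilution factor = 12 × 25 × 20 × 100 × 10 × 2.5 = 1.5 × 10^7
Final = 0.500 M / 1.5 × 10^7 = 3.333 × 10^-8 M = 33.3 nM

33.3 nM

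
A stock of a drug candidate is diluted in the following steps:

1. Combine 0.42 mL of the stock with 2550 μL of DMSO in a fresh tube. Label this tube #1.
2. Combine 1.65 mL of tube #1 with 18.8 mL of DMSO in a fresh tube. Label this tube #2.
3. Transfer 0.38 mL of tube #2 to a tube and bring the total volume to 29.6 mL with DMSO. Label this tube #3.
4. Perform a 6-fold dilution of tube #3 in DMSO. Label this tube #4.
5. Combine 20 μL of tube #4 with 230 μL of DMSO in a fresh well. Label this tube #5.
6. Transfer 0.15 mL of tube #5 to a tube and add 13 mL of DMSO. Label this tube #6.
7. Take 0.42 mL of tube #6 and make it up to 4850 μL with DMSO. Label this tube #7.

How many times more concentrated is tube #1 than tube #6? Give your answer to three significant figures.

6.35 × 10^6

Step 1: 0.42 mL + 2550 μL = 2.97 mL total → factor 2.97/0.42 = 7.0714
Step 2: 1.65 mL + 18.8 mL = 20.45 mL total → factor 20.45/1.65 = 12.394
Step 3: 0.38 mL brought to 29.6 mL → factor 29.6/0.38 = 77.895
Step 4: 6-fold → factor 6
Step 5: 20 μL + 230 μL = 250 μL total → factor 250/20 = 12.5
Step 6: 0.15 mL + 13 mL = 13.15 mL total → factor 13.15/0.15 = 87.667
Dilution factor to tube #1 = 7.0714; to tube #6 = 4.4887 × 10^7
[tube #1]/[tube #6] = (factor to tube #6)/(factor to tube #1) = 4.4887 × 10^7/7.0714 = 6.35 × 10^6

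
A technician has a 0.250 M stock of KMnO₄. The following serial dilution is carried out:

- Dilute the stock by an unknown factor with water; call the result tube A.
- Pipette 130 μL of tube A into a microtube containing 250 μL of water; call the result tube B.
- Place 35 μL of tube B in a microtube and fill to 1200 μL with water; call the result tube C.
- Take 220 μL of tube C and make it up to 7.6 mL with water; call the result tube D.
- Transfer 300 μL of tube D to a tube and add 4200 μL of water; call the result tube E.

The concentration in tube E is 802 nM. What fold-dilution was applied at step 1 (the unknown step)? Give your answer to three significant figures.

6.00-fold

Step 1: unknown factor x
Step 2: 130 μL + 250 μL = 380 μL total → factor 380/130 = 2.9231
Step 3: 35 μL brought to 1200 μL → factor 1200/35 = 34.286
Step 4: 220 μL brought to 7.6 mL → factor 7600/220 = 34.545
Step 5: 300 μL + 4200 μL = 4500 μL total → factor 4500/300 = 15
Product of known-step factors = 51932
Overall factor = 0.250 M / (802 nM) = 3.1172 × 10^5
x = 3.1172 × 10^5 / 51932 = 6.00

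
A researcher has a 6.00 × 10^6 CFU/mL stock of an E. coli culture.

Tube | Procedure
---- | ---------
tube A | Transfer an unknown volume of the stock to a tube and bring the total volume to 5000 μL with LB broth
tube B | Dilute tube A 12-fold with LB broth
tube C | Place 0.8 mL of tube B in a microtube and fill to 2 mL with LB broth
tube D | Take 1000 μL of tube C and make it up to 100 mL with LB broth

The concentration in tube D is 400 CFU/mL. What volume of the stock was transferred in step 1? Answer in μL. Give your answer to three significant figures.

Step 1: v brought to 5000 μL → factor = 5000 μL/v
Step 2: 12-fold → factor 12
Step 3: 0.8 mL brought to 2 mL → factor 2/0.8 = 2.5
Step 4: 1000 μL brought to 100 mL → factor 1 × 10^5/1000 = 100
Product of known-step factors = 3000
Overall factor = 6.00 × 10^6 CFU/mL / (400 CFU/mL) = 15000
Step-1 factor = 15000 / 3000 = 5
v = 5000 μL / 5 = 1.00 × 10^3 μL

1.00 × 10^3 μL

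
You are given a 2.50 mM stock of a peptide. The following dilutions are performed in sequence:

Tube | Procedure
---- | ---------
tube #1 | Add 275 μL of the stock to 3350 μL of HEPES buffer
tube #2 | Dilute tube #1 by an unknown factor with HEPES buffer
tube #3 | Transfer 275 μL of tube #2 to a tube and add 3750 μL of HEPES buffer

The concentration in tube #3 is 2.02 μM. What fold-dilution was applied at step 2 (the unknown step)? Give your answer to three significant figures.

6.41-fold

Step 1: 275 μL + 3350 μL = 3625 μL total → factor 3625/275 = 13.182
Step 2: unknown factor x
Step 3: 275 μL + 3750 μL = 4025 μL total → factor 4025/275 = 14.636
Product of known-step factors = 192.93
Overall factor = 2.50 mM / (2.02 μM) = 1237.6
x = 1237.6 / 192.93 = 6.41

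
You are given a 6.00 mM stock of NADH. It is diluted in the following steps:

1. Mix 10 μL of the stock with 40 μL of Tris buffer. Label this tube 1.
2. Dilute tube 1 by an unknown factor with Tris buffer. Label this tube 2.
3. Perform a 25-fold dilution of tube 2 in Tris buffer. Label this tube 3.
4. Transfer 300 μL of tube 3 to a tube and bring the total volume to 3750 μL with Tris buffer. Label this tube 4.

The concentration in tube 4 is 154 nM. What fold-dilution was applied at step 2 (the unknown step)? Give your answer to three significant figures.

24.9-fold

Step 1: 10 μL + 40 μL = 50 μL total → factor 50/10 = 5
Step 2: unknown factor x
Step 3: 25-fold → factor 25
Step 4: 300 μL brought to 3750 μL → factor 3750/300 = 12.5
Product of known-step factors = 1562.5
Overall factor = 6.00 mM / (154 nM) = 38961
x = 38961 / 1562.5 = 24.9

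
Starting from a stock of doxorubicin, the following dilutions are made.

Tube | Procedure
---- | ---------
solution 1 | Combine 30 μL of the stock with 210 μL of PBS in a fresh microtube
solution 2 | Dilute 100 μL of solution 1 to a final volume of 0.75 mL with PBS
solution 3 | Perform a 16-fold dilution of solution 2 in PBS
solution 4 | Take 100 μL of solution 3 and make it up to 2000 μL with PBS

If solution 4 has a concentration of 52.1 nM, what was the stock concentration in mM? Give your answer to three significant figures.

1.00 mM

Step 1: 30 μL + 210 μL = 240 μL total → factor 240/30 = 8
Step 2: 100 μL brought to 0.75 mL → factor 750/100 = 7.5
Step 3: 16-fold → factor 16
Step 4: 100 μL brought to 2000 μL → factor 2000/100 = 20
Overall dilution factor = 8 × 7.5 × 16 × 20 = 19200
Stock = 52.1 nM × 19200 = 1.000 × 10^6 nM = 1.00 mM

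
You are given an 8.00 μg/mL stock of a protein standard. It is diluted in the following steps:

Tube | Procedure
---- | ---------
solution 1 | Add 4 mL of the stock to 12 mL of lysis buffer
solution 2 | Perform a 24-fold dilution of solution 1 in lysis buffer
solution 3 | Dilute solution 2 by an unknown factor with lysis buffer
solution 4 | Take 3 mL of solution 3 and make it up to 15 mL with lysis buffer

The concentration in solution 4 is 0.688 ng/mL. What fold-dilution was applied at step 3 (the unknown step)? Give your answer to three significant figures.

Step 1: 4 mL + 12 mL = 16 mL total → factor 16/4 = 4
Step 2: 24-fold → factor 24
Step 3: unknown factor x
Step 4: 3 mL brought to 15 mL → factor 15/3 = 5
Product of known-step factors = 480
Overall factor = 8.00 μg/mL / (0.688 ng/mL) = 11628
x = 11628 / 480 = 24.2

24.2-fold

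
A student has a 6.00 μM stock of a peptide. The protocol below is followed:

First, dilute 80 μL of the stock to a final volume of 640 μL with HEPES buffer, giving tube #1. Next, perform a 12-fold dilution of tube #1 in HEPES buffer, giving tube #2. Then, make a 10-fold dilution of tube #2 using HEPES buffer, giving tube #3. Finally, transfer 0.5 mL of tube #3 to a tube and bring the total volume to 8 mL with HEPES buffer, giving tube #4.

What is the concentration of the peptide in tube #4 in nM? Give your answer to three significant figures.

Step 1: 80 μL brought to 640 μL → factor 640/80 = 8
Step 2: 12-fold → factor 12
Step 3: 10-fold → factor 10
Step 4: 0.5 mL brought to 8 mL → factor 8/0.5 = 16
Overall dilution factor = 8 × 12 × 10 × 16 = 15360
Final = 6.00 μM / 15360 = 0.0003906 μM = 0.391 nM

0.391 nM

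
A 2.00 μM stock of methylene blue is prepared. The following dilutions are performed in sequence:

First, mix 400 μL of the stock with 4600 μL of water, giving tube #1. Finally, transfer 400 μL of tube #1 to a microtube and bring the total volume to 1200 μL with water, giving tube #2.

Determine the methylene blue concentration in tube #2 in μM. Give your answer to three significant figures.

0.0533 μM

Step 1: 400 μL + 4600 μL = 5000 μL total → factor 5000/400 = 12.5
Step 2: 400 μL brought to 1200 μL → factor 1200/400 = 3
Overall dilution factor = 12.5 × 3 = 37.5
Final = 2.00 μM / 37.5 = 0.0533 μM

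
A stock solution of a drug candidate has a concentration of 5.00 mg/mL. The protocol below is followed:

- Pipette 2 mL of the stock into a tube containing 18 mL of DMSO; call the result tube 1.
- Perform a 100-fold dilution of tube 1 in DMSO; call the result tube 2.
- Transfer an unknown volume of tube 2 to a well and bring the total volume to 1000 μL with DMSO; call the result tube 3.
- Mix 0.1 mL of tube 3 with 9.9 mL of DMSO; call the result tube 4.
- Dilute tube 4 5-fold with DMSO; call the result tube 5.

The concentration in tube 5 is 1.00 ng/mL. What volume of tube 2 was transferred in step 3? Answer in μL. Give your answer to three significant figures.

100 μL

Step 1: 2 mL + 18 mL = 20 mL total → factor 20/2 = 10
Step 2: 100-fold → factor 100
Step 3: v brought to 1000 μL → factor = 1000 μL/v
Step 4: 0.1 mL + 9.9 mL = 10 mL total → factor 10/0.1 = 100
Step 5: 5-fold → factor 5
Product of known-step factors = 5 × 10^5
Overall factor = 5.00 mg/mL / (1.00 ng/mL) = 5 × 10^6
Step-3 factor = 5 × 10^6 / 5 × 10^5 = 10
v = 1000 μL / 10 = 100 μL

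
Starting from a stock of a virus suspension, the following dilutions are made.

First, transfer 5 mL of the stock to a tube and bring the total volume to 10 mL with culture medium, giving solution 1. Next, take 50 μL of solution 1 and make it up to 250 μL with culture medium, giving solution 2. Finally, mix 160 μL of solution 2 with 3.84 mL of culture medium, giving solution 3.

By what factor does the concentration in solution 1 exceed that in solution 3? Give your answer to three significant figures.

Step 1: 5 mL brought to 10 mL → factor 10/5 = 2
Step 2: 50 μL brought to 250 μL → factor 250/50 = 5
Step 3: 160 μL + 3.84 mL = 4000 μL total → factor 4000/160 = 25
Dilution factor to solution 1 = 2; to solution 3 = 250
[solution 1]/[solution 3] = (factor to solution 3)/(factor to solution 1) = 250/2 = 125

125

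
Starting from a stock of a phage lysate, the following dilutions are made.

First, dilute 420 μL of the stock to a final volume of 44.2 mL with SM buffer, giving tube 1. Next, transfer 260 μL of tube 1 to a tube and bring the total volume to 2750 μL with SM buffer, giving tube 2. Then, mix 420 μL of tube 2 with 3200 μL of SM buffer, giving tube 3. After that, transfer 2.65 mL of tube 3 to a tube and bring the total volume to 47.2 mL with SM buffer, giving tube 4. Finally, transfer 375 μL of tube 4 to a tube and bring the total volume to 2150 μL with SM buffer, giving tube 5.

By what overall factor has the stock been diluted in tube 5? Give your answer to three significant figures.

9.80 × 10^5

Step 1: 420 μL brought to 44.2 mL → factor 44200/420 = 105.24
Step 2: 260 μL brought to 2750 μL → factor 2750/260 = 10.577
Step 3: 420 μL + 3200 μL = 3620 μL total → factor 3620/420 = 8.619
Step 4: 2.65 mL brought to 47.2 mL → factor 47.2/2.65 = 17.811
Step 5: 375 μL brought to 2150 μL → factor 2150/375 = 5.7333
Overall dilution factor = 105.24 × 10.577 × 8.619 × 17.811 × 5.7333 = 9.797 × 10^5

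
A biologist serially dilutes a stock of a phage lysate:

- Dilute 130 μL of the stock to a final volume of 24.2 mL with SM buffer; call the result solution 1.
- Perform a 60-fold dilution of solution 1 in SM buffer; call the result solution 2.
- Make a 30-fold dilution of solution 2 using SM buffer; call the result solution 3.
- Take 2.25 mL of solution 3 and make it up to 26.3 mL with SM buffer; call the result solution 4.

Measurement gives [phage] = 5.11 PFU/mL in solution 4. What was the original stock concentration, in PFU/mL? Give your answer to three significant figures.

Step 1: 130 μL brought to 24.2 mL → factor 24200/130 = 186.15
Step 2: 60-fold → factor 60
Step 3: 30-fold → factor 30
Step 4: 2.25 mL brought to 26.3 mL → factor 26.3/2.25 = 11.689
Overall dilution factor = 186.15 × 60 × 30 × 11.689 = 3.9167 × 10^6
Stock = 5.11 PFU/mL × 3.9167 × 10^6 = 2.00 × 10^7 PFU/mL

2.00 × 10^7 PFU/mL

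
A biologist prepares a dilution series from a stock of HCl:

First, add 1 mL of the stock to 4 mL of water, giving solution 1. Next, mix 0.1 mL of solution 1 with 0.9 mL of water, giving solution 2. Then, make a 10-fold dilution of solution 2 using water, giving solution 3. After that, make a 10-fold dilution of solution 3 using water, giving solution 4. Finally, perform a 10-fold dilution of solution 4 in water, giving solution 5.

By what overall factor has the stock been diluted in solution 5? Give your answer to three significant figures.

5.00 × 10^4

Step 1: 1 mL + 4 mL = 5 mL total → factor 5/1 = 5
Step 2: 0.1 mL + 0.9 mL = 1 mL total → factor 1/0.1 = 10
Step 3: 10-fold → factor 10
Step 4: 10-fold → factor 10
Step 5: 10-fold → factor 10
Overall dilution factor = 5 × 10 × 10 × 10 × 10 = 50000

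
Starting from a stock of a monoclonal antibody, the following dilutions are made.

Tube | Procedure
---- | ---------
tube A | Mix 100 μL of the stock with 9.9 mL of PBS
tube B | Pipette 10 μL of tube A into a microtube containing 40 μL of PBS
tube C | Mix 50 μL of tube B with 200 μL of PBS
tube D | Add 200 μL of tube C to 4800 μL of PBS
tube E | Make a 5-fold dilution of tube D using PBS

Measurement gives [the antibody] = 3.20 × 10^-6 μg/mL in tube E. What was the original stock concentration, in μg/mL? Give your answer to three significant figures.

Step 1: 100 μL + 9.9 mL = 10000 μL total → factor 10000/100 = 100
Step 2: 10 μL + 40 μL = 50 μL total → factor 50/10 = 5
Step 3: 50 μL + 200 μL = 250 μL total → factor 250/50 = 5
Step 4: 200 μL + 4800 μL = 5000 μL total → factor 5000/200 = 25
Step 5: 5-fold → factor 5
Overall dilution factor = 100 × 5 × 5 × 25 × 5 = 3.125 × 10^5
Stock = 3.20 × 10^-6 μg/mL × 3.125 × 10^5 = 1.00 μg/mL

1.00 μg/mL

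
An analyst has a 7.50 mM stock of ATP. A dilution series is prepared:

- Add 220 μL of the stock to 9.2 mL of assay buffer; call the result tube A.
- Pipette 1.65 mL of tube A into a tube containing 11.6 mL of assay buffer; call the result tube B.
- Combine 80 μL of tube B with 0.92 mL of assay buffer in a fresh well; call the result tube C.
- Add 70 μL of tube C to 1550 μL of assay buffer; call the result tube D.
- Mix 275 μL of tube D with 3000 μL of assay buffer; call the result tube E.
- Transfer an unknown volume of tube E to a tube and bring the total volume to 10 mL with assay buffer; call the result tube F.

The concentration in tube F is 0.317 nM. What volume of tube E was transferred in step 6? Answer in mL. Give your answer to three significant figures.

Step 1: 220 μL + 9.2 mL = 9420 μL total → factor 9420/220 = 42.818
Step 2: 1.65 mL + 11.6 mL = 13.25 mL total → factor 13.25/1.65 = 8.0303
Step 3: 80 μL + 0.92 mL = 1000 μL total → factor 1000/80 = 12.5
Step 4: 70 μL + 1550 μL = 1620 μL total → factor 1620/70 = 23.143
Step 5: 275 μL + 3000 μL = 3275 μL total → factor 3275/275 = 11.909
Step 6: v brought to 10 mL → factor = 10 mL/v
Product of known-step factors = 1.1846 × 10^6
Overall factor = 7.50 mM / (0.317 nM) = 2.3659 × 10^7
Step-6 factor = 2.3659 × 10^7 / 1.1846 × 10^6 = 19.973
v = 10 mL / 19.973 = 0.501 mL

0.501 mL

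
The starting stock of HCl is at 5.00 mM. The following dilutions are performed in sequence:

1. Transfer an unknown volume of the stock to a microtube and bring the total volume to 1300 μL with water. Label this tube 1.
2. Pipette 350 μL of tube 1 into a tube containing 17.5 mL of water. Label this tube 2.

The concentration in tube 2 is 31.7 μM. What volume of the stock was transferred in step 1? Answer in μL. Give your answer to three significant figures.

420 μL

Step 1: v brought to 1300 μL → factor = 1300 μL/v
Step 2: 350 μL + 17.5 mL = 17850 μL total → factor 17850/350 = 51
Product of known-step factors = 51
Overall factor = 5.00 mM / (31.7 μM) = 157.73
Step-1 factor = 157.73 / 51 = 3.0927
v = 1300 μL / 3.0927 = 420 μL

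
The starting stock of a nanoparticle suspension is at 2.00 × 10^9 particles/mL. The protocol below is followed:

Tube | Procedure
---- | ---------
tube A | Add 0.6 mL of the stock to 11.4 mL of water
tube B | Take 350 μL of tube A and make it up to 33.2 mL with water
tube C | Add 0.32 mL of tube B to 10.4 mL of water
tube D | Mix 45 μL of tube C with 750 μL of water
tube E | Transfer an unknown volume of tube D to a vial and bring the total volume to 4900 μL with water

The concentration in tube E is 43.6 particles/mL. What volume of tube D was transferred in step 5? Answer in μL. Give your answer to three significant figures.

120 μL

Step 1: 0.6 mL + 11.4 mL = 12 mL total → factor 12/0.6 = 20
Step 2: 350 μL brought to 33.2 mL → factor 33200/350 = 94.857
Step 3: 0.32 mL + 10.4 mL = 10.72 mL total → factor 10.72/0.32 = 33.5
Step 4: 45 μL + 750 μL = 795 μL total → factor 795/45 = 17.667
Step 5: v brought to 4900 μL → factor = 4900 μL/v
Product of known-step factors = 1.1228 × 10^6
Overall factor = 2.00 × 10^9 particles/mL / (43.6 particles/mL) = 4.5872 × 10^7
Step-5 factor = 4.5872 × 10^7 / 1.1228 × 10^6 = 40.855
v = 4900 μL / 40.855 = 120 μL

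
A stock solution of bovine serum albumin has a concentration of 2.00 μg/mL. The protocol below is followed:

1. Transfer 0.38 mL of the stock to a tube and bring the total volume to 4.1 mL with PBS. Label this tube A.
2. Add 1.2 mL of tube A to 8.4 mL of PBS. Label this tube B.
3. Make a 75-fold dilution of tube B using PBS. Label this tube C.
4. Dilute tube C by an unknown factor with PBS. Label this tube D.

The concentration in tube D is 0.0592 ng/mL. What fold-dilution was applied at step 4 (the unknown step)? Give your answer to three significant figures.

Step 1: 0.38 mL brought to 4.1 mL → factor 4.1/0.38 = 10.789
Step 2: 1.2 mL + 8.4 mL = 9.6 mL total → factor 9.6/1.2 = 8
Step 3: 75-fold → factor 75
Step 4: unknown factor x
Product of known-step factors = 6473.7
Overall factor = 2.00 μg/mL / (0.0592 ng/mL) = 33784
x = 33784 / 6473.7 = 5.22

5.22-fold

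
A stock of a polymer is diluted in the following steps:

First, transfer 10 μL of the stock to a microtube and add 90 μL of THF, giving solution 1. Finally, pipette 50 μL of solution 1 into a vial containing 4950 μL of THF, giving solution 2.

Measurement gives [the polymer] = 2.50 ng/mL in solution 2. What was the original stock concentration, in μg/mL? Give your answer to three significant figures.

Step 1: 10 μL + 90 μL = 100 μL total → factor 100/10 = 10
Step 2: 50 μL + 4950 μL = 5000 μL total → factor 5000/50 = 100
Overall dilution factor = 10 × 100 = 1000
Stock = 2.50 ng/mL × 1000 = 2500 ng/mL = 2.50 μg/mL

2.50 μg/mL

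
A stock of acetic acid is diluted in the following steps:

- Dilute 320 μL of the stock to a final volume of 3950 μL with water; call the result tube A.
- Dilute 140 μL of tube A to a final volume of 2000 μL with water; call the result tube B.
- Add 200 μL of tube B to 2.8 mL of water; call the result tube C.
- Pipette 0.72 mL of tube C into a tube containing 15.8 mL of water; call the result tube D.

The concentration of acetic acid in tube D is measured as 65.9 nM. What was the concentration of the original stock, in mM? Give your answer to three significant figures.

Step 1: 320 μL brought to 3950 μL → factor 3950/320 = 12.344
Step 2: 140 μL brought to 2000 μL → factor 2000/140 = 14.286
Step 3: 200 μL + 2.8 mL = 3000 μL total → factor 3000/200 = 15
Step 4: 0.72 mL + 15.8 mL = 16.52 mL total → factor 16.52/0.72 = 22.944
Overall dilution factor = 12.344 × 14.286 × 15 × 22.944 = 60690
Stock = 65.9 nM × 60690 = 3.999 × 10^6 nM = 4.00 mM

4.00 mM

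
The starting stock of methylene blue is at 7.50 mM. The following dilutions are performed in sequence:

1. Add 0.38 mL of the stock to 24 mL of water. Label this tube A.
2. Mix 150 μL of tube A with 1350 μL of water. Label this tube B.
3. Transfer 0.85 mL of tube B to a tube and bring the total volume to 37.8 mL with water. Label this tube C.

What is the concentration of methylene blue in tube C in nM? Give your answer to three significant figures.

Step 1: 0.38 mL + 24 mL = 24.38 mL total → factor 24.38/0.38 = 64.158
Step 2: 150 μL + 1350 μL = 1500 μL total → factor 1500/150 = 10
Step 3: 0.85 mL brought to 37.8 mL → factor 37.8/0.85 = 44.471
Overall dilution factor = 64.158 × 10 × 44.471 = 28531
Final = 7.50 mM / 28531 = 0.0002629 mM = 263 nM

263 nM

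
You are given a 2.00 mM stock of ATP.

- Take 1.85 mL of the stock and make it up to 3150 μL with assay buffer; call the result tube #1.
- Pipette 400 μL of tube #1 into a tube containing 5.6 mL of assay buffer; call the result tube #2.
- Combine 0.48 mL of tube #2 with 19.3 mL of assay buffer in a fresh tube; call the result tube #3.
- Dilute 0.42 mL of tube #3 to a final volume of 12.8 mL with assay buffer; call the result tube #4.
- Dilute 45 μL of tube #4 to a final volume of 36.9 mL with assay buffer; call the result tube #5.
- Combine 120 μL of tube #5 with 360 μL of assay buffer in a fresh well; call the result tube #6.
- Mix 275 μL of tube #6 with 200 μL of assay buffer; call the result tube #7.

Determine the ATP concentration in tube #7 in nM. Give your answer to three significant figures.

0.0110 nM

Step 1: 1.85 mL brought to 3150 μL → factor 3.15/1.85 = 1.7027
Step 2: 400 μL + 5.6 mL = 6000 μL total → factor 6000/400 = 15
Step 3: 0.48 mL + 19.3 mL = 19.78 mL total → factor 19.78/0.48 = 41.208
Step 4: 0.42 mL brought to 12.8 mL → factor 12.8/0.42 = 30.476
Step 5: 45 μL brought to 36.9 mL → factor 36900/45 = 820
Step 6: 120 μL + 360 μL = 480 μL total → factor 480/120 = 4
Step 7: 275 μL + 200 μL = 475 μL total → factor 475/275 = 1.7273
Overall dilution factor = 1.7027 × 15 × 41.208 × 30.476 × 820 × 4 × 1.7273 = 1.8172 × 10^8
Final = 2.00 mM / 1.8172 × 10^8 = 1.101 × 10^-8 mM = 0.0110 nM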